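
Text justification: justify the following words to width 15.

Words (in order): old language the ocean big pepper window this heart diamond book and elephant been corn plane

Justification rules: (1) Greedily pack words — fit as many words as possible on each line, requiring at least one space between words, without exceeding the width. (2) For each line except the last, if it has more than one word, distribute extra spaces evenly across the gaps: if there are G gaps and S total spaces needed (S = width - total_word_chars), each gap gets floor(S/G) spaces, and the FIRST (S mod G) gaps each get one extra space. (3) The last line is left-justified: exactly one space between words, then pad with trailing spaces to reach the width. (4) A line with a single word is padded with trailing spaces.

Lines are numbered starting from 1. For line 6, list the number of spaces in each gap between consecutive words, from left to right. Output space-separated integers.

Answer: 4

Derivation:
Line 1: ['old', 'language'] (min_width=12, slack=3)
Line 2: ['the', 'ocean', 'big'] (min_width=13, slack=2)
Line 3: ['pepper', 'window'] (min_width=13, slack=2)
Line 4: ['this', 'heart'] (min_width=10, slack=5)
Line 5: ['diamond', 'book'] (min_width=12, slack=3)
Line 6: ['and', 'elephant'] (min_width=12, slack=3)
Line 7: ['been', 'corn', 'plane'] (min_width=15, slack=0)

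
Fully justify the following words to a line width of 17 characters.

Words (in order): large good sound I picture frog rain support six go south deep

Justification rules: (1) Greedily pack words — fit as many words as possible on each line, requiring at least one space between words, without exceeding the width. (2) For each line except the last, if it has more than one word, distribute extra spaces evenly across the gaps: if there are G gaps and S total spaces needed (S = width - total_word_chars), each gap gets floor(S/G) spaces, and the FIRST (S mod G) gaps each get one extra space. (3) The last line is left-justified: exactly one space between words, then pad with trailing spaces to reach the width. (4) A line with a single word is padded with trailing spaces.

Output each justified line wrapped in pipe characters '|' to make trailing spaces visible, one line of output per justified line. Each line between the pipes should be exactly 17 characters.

Line 1: ['large', 'good', 'sound'] (min_width=16, slack=1)
Line 2: ['I', 'picture', 'frog'] (min_width=14, slack=3)
Line 3: ['rain', 'support', 'six'] (min_width=16, slack=1)
Line 4: ['go', 'south', 'deep'] (min_width=13, slack=4)

Answer: |large  good sound|
|I   picture  frog|
|rain  support six|
|go south deep    |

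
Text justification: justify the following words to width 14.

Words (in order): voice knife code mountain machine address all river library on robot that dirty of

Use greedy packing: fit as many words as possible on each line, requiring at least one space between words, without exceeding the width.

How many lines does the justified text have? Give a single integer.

Answer: 7

Derivation:
Line 1: ['voice', 'knife'] (min_width=11, slack=3)
Line 2: ['code', 'mountain'] (min_width=13, slack=1)
Line 3: ['machine'] (min_width=7, slack=7)
Line 4: ['address', 'all'] (min_width=11, slack=3)
Line 5: ['river', 'library'] (min_width=13, slack=1)
Line 6: ['on', 'robot', 'that'] (min_width=13, slack=1)
Line 7: ['dirty', 'of'] (min_width=8, slack=6)
Total lines: 7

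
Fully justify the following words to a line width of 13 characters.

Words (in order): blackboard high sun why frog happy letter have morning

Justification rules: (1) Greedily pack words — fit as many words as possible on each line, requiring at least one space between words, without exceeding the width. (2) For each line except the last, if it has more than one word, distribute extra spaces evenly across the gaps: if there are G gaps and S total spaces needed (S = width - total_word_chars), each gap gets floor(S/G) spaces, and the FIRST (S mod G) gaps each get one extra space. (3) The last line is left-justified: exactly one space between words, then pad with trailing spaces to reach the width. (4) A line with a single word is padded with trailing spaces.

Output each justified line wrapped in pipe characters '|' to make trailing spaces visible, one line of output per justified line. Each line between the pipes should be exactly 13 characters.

Line 1: ['blackboard'] (min_width=10, slack=3)
Line 2: ['high', 'sun', 'why'] (min_width=12, slack=1)
Line 3: ['frog', 'happy'] (min_width=10, slack=3)
Line 4: ['letter', 'have'] (min_width=11, slack=2)
Line 5: ['morning'] (min_width=7, slack=6)

Answer: |blackboard   |
|high  sun why|
|frog    happy|
|letter   have|
|morning      |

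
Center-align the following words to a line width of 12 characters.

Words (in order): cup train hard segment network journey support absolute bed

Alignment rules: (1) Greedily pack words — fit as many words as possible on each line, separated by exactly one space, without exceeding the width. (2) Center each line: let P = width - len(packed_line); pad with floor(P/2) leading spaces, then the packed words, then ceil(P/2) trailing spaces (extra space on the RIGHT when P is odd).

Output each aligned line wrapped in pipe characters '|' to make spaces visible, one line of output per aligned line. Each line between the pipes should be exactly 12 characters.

Line 1: ['cup', 'train'] (min_width=9, slack=3)
Line 2: ['hard', 'segment'] (min_width=12, slack=0)
Line 3: ['network'] (min_width=7, slack=5)
Line 4: ['journey'] (min_width=7, slack=5)
Line 5: ['support'] (min_width=7, slack=5)
Line 6: ['absolute', 'bed'] (min_width=12, slack=0)

Answer: | cup train  |
|hard segment|
|  network   |
|  journey   |
|  support   |
|absolute bed|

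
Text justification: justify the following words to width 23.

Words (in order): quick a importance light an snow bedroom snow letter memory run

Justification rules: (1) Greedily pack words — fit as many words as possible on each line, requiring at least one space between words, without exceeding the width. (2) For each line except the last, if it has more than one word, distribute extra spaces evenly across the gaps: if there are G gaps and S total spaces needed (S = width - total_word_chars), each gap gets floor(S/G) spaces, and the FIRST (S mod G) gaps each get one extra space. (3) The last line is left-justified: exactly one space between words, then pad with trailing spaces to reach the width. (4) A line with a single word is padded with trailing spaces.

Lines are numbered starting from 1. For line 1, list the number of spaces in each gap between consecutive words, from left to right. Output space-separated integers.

Answer: 4 3

Derivation:
Line 1: ['quick', 'a', 'importance'] (min_width=18, slack=5)
Line 2: ['light', 'an', 'snow', 'bedroom'] (min_width=21, slack=2)
Line 3: ['snow', 'letter', 'memory', 'run'] (min_width=22, slack=1)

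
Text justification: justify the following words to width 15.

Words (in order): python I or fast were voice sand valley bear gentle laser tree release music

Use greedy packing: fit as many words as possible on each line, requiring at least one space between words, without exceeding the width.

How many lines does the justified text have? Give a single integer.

Line 1: ['python', 'I', 'or'] (min_width=11, slack=4)
Line 2: ['fast', 'were', 'voice'] (min_width=15, slack=0)
Line 3: ['sand', 'valley'] (min_width=11, slack=4)
Line 4: ['bear', 'gentle'] (min_width=11, slack=4)
Line 5: ['laser', 'tree'] (min_width=10, slack=5)
Line 6: ['release', 'music'] (min_width=13, slack=2)
Total lines: 6

Answer: 6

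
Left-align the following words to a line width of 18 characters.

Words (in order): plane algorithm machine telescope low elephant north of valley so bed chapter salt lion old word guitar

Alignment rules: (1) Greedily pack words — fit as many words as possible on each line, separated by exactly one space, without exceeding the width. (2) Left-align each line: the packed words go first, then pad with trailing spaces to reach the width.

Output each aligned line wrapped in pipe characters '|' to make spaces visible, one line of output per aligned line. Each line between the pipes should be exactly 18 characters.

Answer: |plane algorithm   |
|machine telescope |
|low elephant north|
|of valley so bed  |
|chapter salt lion |
|old word guitar   |

Derivation:
Line 1: ['plane', 'algorithm'] (min_width=15, slack=3)
Line 2: ['machine', 'telescope'] (min_width=17, slack=1)
Line 3: ['low', 'elephant', 'north'] (min_width=18, slack=0)
Line 4: ['of', 'valley', 'so', 'bed'] (min_width=16, slack=2)
Line 5: ['chapter', 'salt', 'lion'] (min_width=17, slack=1)
Line 6: ['old', 'word', 'guitar'] (min_width=15, slack=3)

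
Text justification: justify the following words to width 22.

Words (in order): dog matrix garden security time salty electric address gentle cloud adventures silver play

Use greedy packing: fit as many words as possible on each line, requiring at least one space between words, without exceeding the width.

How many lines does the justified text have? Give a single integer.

Answer: 5

Derivation:
Line 1: ['dog', 'matrix', 'garden'] (min_width=17, slack=5)
Line 2: ['security', 'time', 'salty'] (min_width=19, slack=3)
Line 3: ['electric', 'address'] (min_width=16, slack=6)
Line 4: ['gentle', 'cloud'] (min_width=12, slack=10)
Line 5: ['adventures', 'silver', 'play'] (min_width=22, slack=0)
Total lines: 5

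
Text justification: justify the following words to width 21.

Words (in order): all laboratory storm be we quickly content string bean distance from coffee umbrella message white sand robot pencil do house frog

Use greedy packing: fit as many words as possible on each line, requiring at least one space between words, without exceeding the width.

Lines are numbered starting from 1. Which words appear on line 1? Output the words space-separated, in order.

Answer: all laboratory storm

Derivation:
Line 1: ['all', 'laboratory', 'storm'] (min_width=20, slack=1)
Line 2: ['be', 'we', 'quickly', 'content'] (min_width=21, slack=0)
Line 3: ['string', 'bean', 'distance'] (min_width=20, slack=1)
Line 4: ['from', 'coffee', 'umbrella'] (min_width=20, slack=1)
Line 5: ['message', 'white', 'sand'] (min_width=18, slack=3)
Line 6: ['robot', 'pencil', 'do', 'house'] (min_width=21, slack=0)
Line 7: ['frog'] (min_width=4, slack=17)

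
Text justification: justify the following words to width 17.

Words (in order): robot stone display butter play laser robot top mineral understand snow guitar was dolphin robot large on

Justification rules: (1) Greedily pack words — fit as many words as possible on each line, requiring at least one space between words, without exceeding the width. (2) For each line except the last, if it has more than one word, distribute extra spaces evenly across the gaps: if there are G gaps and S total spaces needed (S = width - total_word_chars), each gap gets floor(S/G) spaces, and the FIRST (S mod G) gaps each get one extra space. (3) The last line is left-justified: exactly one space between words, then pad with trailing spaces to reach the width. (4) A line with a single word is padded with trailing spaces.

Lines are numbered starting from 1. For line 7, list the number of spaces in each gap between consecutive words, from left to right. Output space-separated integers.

Answer: 5

Derivation:
Line 1: ['robot', 'stone'] (min_width=11, slack=6)
Line 2: ['display', 'butter'] (min_width=14, slack=3)
Line 3: ['play', 'laser', 'robot'] (min_width=16, slack=1)
Line 4: ['top', 'mineral'] (min_width=11, slack=6)
Line 5: ['understand', 'snow'] (min_width=15, slack=2)
Line 6: ['guitar', 'was'] (min_width=10, slack=7)
Line 7: ['dolphin', 'robot'] (min_width=13, slack=4)
Line 8: ['large', 'on'] (min_width=8, slack=9)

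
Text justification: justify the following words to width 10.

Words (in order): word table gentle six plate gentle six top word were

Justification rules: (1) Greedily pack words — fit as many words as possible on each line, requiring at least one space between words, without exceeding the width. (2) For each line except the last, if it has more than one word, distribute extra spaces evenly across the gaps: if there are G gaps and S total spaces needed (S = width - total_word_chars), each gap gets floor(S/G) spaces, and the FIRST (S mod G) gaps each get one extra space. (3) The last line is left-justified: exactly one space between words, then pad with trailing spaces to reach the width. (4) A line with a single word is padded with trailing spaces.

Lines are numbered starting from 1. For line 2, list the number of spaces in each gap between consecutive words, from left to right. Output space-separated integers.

Answer: 1

Derivation:
Line 1: ['word', 'table'] (min_width=10, slack=0)
Line 2: ['gentle', 'six'] (min_width=10, slack=0)
Line 3: ['plate'] (min_width=5, slack=5)
Line 4: ['gentle', 'six'] (min_width=10, slack=0)
Line 5: ['top', 'word'] (min_width=8, slack=2)
Line 6: ['were'] (min_width=4, slack=6)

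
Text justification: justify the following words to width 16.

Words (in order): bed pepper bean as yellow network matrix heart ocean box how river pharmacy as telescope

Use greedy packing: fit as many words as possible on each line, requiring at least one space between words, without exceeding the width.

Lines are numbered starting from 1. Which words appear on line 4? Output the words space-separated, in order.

Answer: heart ocean box

Derivation:
Line 1: ['bed', 'pepper', 'bean'] (min_width=15, slack=1)
Line 2: ['as', 'yellow'] (min_width=9, slack=7)
Line 3: ['network', 'matrix'] (min_width=14, slack=2)
Line 4: ['heart', 'ocean', 'box'] (min_width=15, slack=1)
Line 5: ['how', 'river'] (min_width=9, slack=7)
Line 6: ['pharmacy', 'as'] (min_width=11, slack=5)
Line 7: ['telescope'] (min_width=9, slack=7)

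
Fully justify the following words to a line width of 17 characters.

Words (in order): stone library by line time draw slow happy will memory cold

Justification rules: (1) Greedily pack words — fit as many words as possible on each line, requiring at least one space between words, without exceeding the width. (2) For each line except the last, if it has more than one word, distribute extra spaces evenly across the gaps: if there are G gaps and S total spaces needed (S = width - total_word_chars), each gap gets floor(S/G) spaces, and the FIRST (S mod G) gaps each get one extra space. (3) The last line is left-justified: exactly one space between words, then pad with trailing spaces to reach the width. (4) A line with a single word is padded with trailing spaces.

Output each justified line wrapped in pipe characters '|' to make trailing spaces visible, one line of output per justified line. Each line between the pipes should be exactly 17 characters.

Line 1: ['stone', 'library', 'by'] (min_width=16, slack=1)
Line 2: ['line', 'time', 'draw'] (min_width=14, slack=3)
Line 3: ['slow', 'happy', 'will'] (min_width=15, slack=2)
Line 4: ['memory', 'cold'] (min_width=11, slack=6)

Answer: |stone  library by|
|line   time  draw|
|slow  happy  will|
|memory cold      |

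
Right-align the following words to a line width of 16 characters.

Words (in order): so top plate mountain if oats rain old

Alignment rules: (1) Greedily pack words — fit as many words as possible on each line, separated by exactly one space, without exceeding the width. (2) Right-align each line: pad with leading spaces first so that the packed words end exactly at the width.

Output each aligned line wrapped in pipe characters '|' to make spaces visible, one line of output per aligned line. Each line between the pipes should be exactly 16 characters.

Answer: |    so top plate|
|mountain if oats|
|        rain old|

Derivation:
Line 1: ['so', 'top', 'plate'] (min_width=12, slack=4)
Line 2: ['mountain', 'if', 'oats'] (min_width=16, slack=0)
Line 3: ['rain', 'old'] (min_width=8, slack=8)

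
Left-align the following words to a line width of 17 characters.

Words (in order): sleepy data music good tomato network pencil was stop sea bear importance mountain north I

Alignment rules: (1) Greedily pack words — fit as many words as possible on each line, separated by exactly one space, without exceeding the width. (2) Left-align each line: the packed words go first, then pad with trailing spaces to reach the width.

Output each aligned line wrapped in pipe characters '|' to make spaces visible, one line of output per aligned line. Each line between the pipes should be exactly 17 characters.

Line 1: ['sleepy', 'data', 'music'] (min_width=17, slack=0)
Line 2: ['good', 'tomato'] (min_width=11, slack=6)
Line 3: ['network', 'pencil'] (min_width=14, slack=3)
Line 4: ['was', 'stop', 'sea', 'bear'] (min_width=17, slack=0)
Line 5: ['importance'] (min_width=10, slack=7)
Line 6: ['mountain', 'north', 'I'] (min_width=16, slack=1)

Answer: |sleepy data music|
|good tomato      |
|network pencil   |
|was stop sea bear|
|importance       |
|mountain north I |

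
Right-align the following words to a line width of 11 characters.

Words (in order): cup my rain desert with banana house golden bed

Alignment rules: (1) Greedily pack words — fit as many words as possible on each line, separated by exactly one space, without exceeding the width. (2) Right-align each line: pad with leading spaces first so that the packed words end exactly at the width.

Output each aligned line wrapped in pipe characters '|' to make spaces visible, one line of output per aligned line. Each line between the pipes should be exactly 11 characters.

Line 1: ['cup', 'my', 'rain'] (min_width=11, slack=0)
Line 2: ['desert', 'with'] (min_width=11, slack=0)
Line 3: ['banana'] (min_width=6, slack=5)
Line 4: ['house'] (min_width=5, slack=6)
Line 5: ['golden', 'bed'] (min_width=10, slack=1)

Answer: |cup my rain|
|desert with|
|     banana|
|      house|
| golden bed|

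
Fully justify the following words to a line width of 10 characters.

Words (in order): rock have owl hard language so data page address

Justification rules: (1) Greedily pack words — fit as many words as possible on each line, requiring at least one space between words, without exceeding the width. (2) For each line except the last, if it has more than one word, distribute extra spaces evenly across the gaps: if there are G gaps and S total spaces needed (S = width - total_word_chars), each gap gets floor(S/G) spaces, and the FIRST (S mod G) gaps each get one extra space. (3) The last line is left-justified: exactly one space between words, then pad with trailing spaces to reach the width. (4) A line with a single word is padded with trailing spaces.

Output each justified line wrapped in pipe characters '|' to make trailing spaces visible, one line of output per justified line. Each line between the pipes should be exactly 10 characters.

Answer: |rock  have|
|owl   hard|
|language  |
|so    data|
|page      |
|address   |

Derivation:
Line 1: ['rock', 'have'] (min_width=9, slack=1)
Line 2: ['owl', 'hard'] (min_width=8, slack=2)
Line 3: ['language'] (min_width=8, slack=2)
Line 4: ['so', 'data'] (min_width=7, slack=3)
Line 5: ['page'] (min_width=4, slack=6)
Line 6: ['address'] (min_width=7, slack=3)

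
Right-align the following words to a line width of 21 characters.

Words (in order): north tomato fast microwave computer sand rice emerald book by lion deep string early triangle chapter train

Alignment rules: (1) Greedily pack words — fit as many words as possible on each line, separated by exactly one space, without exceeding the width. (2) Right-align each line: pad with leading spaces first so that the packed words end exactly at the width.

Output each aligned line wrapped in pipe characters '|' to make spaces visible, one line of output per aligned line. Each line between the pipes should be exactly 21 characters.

Answer: |    north tomato fast|
|   microwave computer|
|    sand rice emerald|
|    book by lion deep|
|string early triangle|
|        chapter train|

Derivation:
Line 1: ['north', 'tomato', 'fast'] (min_width=17, slack=4)
Line 2: ['microwave', 'computer'] (min_width=18, slack=3)
Line 3: ['sand', 'rice', 'emerald'] (min_width=17, slack=4)
Line 4: ['book', 'by', 'lion', 'deep'] (min_width=17, slack=4)
Line 5: ['string', 'early', 'triangle'] (min_width=21, slack=0)
Line 6: ['chapter', 'train'] (min_width=13, slack=8)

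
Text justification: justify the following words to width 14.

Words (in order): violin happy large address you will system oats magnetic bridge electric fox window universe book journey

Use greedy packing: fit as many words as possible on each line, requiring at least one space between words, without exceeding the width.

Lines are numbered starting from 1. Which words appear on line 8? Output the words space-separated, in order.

Answer: window

Derivation:
Line 1: ['violin', 'happy'] (min_width=12, slack=2)
Line 2: ['large', 'address'] (min_width=13, slack=1)
Line 3: ['you', 'will'] (min_width=8, slack=6)
Line 4: ['system', 'oats'] (min_width=11, slack=3)
Line 5: ['magnetic'] (min_width=8, slack=6)
Line 6: ['bridge'] (min_width=6, slack=8)
Line 7: ['electric', 'fox'] (min_width=12, slack=2)
Line 8: ['window'] (min_width=6, slack=8)
Line 9: ['universe', 'book'] (min_width=13, slack=1)
Line 10: ['journey'] (min_width=7, slack=7)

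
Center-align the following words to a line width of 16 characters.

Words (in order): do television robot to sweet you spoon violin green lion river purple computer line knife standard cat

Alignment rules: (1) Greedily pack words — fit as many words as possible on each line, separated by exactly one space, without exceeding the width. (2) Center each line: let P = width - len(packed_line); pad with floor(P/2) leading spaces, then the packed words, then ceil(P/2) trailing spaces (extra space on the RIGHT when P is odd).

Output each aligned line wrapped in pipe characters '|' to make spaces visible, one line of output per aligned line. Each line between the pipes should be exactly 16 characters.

Answer: | do television  |
| robot to sweet |
|you spoon violin|
|green lion river|
|purple computer |
|   line knife   |
|  standard cat  |

Derivation:
Line 1: ['do', 'television'] (min_width=13, slack=3)
Line 2: ['robot', 'to', 'sweet'] (min_width=14, slack=2)
Line 3: ['you', 'spoon', 'violin'] (min_width=16, slack=0)
Line 4: ['green', 'lion', 'river'] (min_width=16, slack=0)
Line 5: ['purple', 'computer'] (min_width=15, slack=1)
Line 6: ['line', 'knife'] (min_width=10, slack=6)
Line 7: ['standard', 'cat'] (min_width=12, slack=4)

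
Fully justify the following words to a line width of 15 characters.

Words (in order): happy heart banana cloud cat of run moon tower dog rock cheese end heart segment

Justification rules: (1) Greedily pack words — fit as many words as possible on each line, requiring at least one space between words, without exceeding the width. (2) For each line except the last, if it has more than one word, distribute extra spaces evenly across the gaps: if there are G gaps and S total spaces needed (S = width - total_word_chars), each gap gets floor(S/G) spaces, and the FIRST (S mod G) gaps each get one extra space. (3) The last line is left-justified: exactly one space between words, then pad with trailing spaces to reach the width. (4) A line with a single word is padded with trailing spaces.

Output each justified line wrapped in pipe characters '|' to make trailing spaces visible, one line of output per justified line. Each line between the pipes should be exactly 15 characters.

Answer: |happy     heart|
|banana    cloud|
|cat of run moon|
|tower  dog rock|
|cheese      end|
|heart segment  |

Derivation:
Line 1: ['happy', 'heart'] (min_width=11, slack=4)
Line 2: ['banana', 'cloud'] (min_width=12, slack=3)
Line 3: ['cat', 'of', 'run', 'moon'] (min_width=15, slack=0)
Line 4: ['tower', 'dog', 'rock'] (min_width=14, slack=1)
Line 5: ['cheese', 'end'] (min_width=10, slack=5)
Line 6: ['heart', 'segment'] (min_width=13, slack=2)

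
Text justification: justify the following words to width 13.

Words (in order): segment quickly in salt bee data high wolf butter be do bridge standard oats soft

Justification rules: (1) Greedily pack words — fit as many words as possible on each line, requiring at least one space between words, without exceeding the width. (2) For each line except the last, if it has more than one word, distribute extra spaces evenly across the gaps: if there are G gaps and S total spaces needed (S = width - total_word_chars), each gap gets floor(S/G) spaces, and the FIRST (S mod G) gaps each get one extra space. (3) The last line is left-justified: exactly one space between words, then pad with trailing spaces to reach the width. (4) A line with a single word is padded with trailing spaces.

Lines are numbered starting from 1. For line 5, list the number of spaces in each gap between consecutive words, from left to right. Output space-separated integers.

Line 1: ['segment'] (min_width=7, slack=6)
Line 2: ['quickly', 'in'] (min_width=10, slack=3)
Line 3: ['salt', 'bee', 'data'] (min_width=13, slack=0)
Line 4: ['high', 'wolf'] (min_width=9, slack=4)
Line 5: ['butter', 'be', 'do'] (min_width=12, slack=1)
Line 6: ['bridge'] (min_width=6, slack=7)
Line 7: ['standard', 'oats'] (min_width=13, slack=0)
Line 8: ['soft'] (min_width=4, slack=9)

Answer: 2 1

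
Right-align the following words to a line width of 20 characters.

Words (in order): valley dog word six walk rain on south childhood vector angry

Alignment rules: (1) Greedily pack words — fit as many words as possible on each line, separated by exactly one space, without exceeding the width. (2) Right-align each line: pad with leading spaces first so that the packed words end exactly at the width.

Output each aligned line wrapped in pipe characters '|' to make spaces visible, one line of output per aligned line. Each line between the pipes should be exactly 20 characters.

Line 1: ['valley', 'dog', 'word', 'six'] (min_width=19, slack=1)
Line 2: ['walk', 'rain', 'on', 'south'] (min_width=18, slack=2)
Line 3: ['childhood', 'vector'] (min_width=16, slack=4)
Line 4: ['angry'] (min_width=5, slack=15)

Answer: | valley dog word six|
|  walk rain on south|
|    childhood vector|
|               angry|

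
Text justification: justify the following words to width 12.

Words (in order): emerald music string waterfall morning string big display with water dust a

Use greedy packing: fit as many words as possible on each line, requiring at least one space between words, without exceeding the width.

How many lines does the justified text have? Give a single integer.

Line 1: ['emerald'] (min_width=7, slack=5)
Line 2: ['music', 'string'] (min_width=12, slack=0)
Line 3: ['waterfall'] (min_width=9, slack=3)
Line 4: ['morning'] (min_width=7, slack=5)
Line 5: ['string', 'big'] (min_width=10, slack=2)
Line 6: ['display', 'with'] (min_width=12, slack=0)
Line 7: ['water', 'dust', 'a'] (min_width=12, slack=0)
Total lines: 7

Answer: 7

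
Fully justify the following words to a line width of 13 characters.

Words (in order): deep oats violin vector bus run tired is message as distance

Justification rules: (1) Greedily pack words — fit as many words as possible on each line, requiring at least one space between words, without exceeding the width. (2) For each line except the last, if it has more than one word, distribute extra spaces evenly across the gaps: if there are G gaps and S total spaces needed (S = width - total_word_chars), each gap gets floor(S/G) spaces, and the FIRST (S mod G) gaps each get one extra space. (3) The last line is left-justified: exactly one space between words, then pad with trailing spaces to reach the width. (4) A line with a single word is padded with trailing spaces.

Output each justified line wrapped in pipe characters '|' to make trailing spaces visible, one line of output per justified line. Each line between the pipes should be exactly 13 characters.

Line 1: ['deep', 'oats'] (min_width=9, slack=4)
Line 2: ['violin', 'vector'] (min_width=13, slack=0)
Line 3: ['bus', 'run', 'tired'] (min_width=13, slack=0)
Line 4: ['is', 'message', 'as'] (min_width=13, slack=0)
Line 5: ['distance'] (min_width=8, slack=5)

Answer: |deep     oats|
|violin vector|
|bus run tired|
|is message as|
|distance     |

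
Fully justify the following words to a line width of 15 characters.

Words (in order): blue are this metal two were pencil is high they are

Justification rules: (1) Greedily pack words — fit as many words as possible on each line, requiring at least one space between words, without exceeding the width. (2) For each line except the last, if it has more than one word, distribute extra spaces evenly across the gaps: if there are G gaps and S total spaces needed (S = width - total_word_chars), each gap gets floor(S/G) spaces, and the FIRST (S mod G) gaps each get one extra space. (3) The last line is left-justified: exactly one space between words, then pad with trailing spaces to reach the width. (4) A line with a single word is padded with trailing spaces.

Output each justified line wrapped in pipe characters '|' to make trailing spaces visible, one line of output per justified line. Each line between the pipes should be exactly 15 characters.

Answer: |blue  are  this|
|metal  two were|
|pencil  is high|
|they are       |

Derivation:
Line 1: ['blue', 'are', 'this'] (min_width=13, slack=2)
Line 2: ['metal', 'two', 'were'] (min_width=14, slack=1)
Line 3: ['pencil', 'is', 'high'] (min_width=14, slack=1)
Line 4: ['they', 'are'] (min_width=8, slack=7)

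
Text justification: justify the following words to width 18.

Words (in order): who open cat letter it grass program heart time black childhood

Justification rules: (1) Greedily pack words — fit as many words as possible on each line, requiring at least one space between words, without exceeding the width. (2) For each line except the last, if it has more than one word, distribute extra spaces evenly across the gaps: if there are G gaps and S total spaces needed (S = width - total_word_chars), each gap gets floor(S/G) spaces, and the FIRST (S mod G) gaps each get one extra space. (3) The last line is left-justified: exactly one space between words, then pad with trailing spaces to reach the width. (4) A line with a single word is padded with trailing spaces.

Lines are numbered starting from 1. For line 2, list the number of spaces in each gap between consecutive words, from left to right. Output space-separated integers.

Answer: 3 2

Derivation:
Line 1: ['who', 'open', 'cat'] (min_width=12, slack=6)
Line 2: ['letter', 'it', 'grass'] (min_width=15, slack=3)
Line 3: ['program', 'heart', 'time'] (min_width=18, slack=0)
Line 4: ['black', 'childhood'] (min_width=15, slack=3)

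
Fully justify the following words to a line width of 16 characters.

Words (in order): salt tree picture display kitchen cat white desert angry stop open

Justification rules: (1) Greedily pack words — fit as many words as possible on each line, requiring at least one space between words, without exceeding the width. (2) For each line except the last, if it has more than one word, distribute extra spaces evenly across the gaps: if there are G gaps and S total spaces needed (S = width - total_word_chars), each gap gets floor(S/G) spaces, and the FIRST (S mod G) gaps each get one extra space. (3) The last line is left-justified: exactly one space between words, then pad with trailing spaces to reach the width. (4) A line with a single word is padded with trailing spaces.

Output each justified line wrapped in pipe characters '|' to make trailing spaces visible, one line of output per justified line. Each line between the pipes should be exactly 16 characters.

Answer: |salt        tree|
|picture  display|
|kitchen      cat|
|white     desert|
|angry stop open |

Derivation:
Line 1: ['salt', 'tree'] (min_width=9, slack=7)
Line 2: ['picture', 'display'] (min_width=15, slack=1)
Line 3: ['kitchen', 'cat'] (min_width=11, slack=5)
Line 4: ['white', 'desert'] (min_width=12, slack=4)
Line 5: ['angry', 'stop', 'open'] (min_width=15, slack=1)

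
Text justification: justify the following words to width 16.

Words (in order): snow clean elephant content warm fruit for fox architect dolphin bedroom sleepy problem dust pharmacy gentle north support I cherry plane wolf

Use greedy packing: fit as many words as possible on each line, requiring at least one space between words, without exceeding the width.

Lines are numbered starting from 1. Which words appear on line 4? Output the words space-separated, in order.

Answer: fox architect

Derivation:
Line 1: ['snow', 'clean'] (min_width=10, slack=6)
Line 2: ['elephant', 'content'] (min_width=16, slack=0)
Line 3: ['warm', 'fruit', 'for'] (min_width=14, slack=2)
Line 4: ['fox', 'architect'] (min_width=13, slack=3)
Line 5: ['dolphin', 'bedroom'] (min_width=15, slack=1)
Line 6: ['sleepy', 'problem'] (min_width=14, slack=2)
Line 7: ['dust', 'pharmacy'] (min_width=13, slack=3)
Line 8: ['gentle', 'north'] (min_width=12, slack=4)
Line 9: ['support', 'I', 'cherry'] (min_width=16, slack=0)
Line 10: ['plane', 'wolf'] (min_width=10, slack=6)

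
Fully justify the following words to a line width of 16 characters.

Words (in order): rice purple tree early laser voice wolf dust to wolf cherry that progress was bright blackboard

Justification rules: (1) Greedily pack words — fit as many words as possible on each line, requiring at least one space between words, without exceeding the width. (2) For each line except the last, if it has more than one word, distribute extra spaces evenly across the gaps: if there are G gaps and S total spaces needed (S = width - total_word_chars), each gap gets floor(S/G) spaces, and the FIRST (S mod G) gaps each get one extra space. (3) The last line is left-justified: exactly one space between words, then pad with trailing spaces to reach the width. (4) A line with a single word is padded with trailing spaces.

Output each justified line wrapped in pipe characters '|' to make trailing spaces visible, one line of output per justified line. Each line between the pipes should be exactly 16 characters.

Line 1: ['rice', 'purple', 'tree'] (min_width=16, slack=0)
Line 2: ['early', 'laser'] (min_width=11, slack=5)
Line 3: ['voice', 'wolf', 'dust'] (min_width=15, slack=1)
Line 4: ['to', 'wolf', 'cherry'] (min_width=14, slack=2)
Line 5: ['that', 'progress'] (min_width=13, slack=3)
Line 6: ['was', 'bright'] (min_width=10, slack=6)
Line 7: ['blackboard'] (min_width=10, slack=6)

Answer: |rice purple tree|
|early      laser|
|voice  wolf dust|
|to  wolf  cherry|
|that    progress|
|was       bright|
|blackboard      |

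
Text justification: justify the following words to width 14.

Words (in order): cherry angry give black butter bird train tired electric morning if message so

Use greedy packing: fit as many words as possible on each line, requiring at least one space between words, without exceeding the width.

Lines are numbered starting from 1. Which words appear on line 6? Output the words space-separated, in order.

Answer: morning if

Derivation:
Line 1: ['cherry', 'angry'] (min_width=12, slack=2)
Line 2: ['give', 'black'] (min_width=10, slack=4)
Line 3: ['butter', 'bird'] (min_width=11, slack=3)
Line 4: ['train', 'tired'] (min_width=11, slack=3)
Line 5: ['electric'] (min_width=8, slack=6)
Line 6: ['morning', 'if'] (min_width=10, slack=4)
Line 7: ['message', 'so'] (min_width=10, slack=4)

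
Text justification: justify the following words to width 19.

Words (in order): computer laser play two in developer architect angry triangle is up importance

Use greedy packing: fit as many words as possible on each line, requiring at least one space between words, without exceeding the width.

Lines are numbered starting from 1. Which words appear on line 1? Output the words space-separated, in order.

Answer: computer laser play

Derivation:
Line 1: ['computer', 'laser', 'play'] (min_width=19, slack=0)
Line 2: ['two', 'in', 'developer'] (min_width=16, slack=3)
Line 3: ['architect', 'angry'] (min_width=15, slack=4)
Line 4: ['triangle', 'is', 'up'] (min_width=14, slack=5)
Line 5: ['importance'] (min_width=10, slack=9)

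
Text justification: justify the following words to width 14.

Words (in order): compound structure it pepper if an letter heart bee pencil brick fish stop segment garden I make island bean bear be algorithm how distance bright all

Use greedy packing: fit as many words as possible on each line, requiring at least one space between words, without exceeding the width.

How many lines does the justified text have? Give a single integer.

Answer: 13

Derivation:
Line 1: ['compound'] (min_width=8, slack=6)
Line 2: ['structure', 'it'] (min_width=12, slack=2)
Line 3: ['pepper', 'if', 'an'] (min_width=12, slack=2)
Line 4: ['letter', 'heart'] (min_width=12, slack=2)
Line 5: ['bee', 'pencil'] (min_width=10, slack=4)
Line 6: ['brick', 'fish'] (min_width=10, slack=4)
Line 7: ['stop', 'segment'] (min_width=12, slack=2)
Line 8: ['garden', 'I', 'make'] (min_width=13, slack=1)
Line 9: ['island', 'bean'] (min_width=11, slack=3)
Line 10: ['bear', 'be'] (min_width=7, slack=7)
Line 11: ['algorithm', 'how'] (min_width=13, slack=1)
Line 12: ['distance'] (min_width=8, slack=6)
Line 13: ['bright', 'all'] (min_width=10, slack=4)
Total lines: 13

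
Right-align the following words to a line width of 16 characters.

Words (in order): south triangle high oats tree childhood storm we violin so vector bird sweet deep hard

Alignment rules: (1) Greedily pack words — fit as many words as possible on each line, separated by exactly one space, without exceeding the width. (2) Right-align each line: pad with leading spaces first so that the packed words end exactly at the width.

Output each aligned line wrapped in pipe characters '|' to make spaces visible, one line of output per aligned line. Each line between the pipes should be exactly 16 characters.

Line 1: ['south', 'triangle'] (min_width=14, slack=2)
Line 2: ['high', 'oats', 'tree'] (min_width=14, slack=2)
Line 3: ['childhood', 'storm'] (min_width=15, slack=1)
Line 4: ['we', 'violin', 'so'] (min_width=12, slack=4)
Line 5: ['vector', 'bird'] (min_width=11, slack=5)
Line 6: ['sweet', 'deep', 'hard'] (min_width=15, slack=1)

Answer: |  south triangle|
|  high oats tree|
| childhood storm|
|    we violin so|
|     vector bird|
| sweet deep hard|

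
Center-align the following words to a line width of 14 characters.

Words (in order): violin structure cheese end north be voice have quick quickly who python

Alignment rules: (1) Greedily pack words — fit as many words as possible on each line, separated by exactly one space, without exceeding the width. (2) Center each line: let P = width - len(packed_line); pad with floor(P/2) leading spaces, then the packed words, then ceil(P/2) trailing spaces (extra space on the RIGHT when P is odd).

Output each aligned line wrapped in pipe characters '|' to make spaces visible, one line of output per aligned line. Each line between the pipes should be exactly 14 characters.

Answer: |    violin    |
|  structure   |
|  cheese end  |
|north be voice|
|  have quick  |
| quickly who  |
|    python    |

Derivation:
Line 1: ['violin'] (min_width=6, slack=8)
Line 2: ['structure'] (min_width=9, slack=5)
Line 3: ['cheese', 'end'] (min_width=10, slack=4)
Line 4: ['north', 'be', 'voice'] (min_width=14, slack=0)
Line 5: ['have', 'quick'] (min_width=10, slack=4)
Line 6: ['quickly', 'who'] (min_width=11, slack=3)
Line 7: ['python'] (min_width=6, slack=8)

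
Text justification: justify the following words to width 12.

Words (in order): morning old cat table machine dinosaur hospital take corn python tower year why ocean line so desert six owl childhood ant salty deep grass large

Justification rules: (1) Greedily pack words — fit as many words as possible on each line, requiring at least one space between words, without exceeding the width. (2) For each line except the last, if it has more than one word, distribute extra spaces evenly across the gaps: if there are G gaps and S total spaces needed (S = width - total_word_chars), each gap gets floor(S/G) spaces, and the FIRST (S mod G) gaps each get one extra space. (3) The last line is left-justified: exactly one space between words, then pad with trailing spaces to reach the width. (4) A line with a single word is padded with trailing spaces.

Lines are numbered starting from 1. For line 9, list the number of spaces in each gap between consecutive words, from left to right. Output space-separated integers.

Answer: 3

Derivation:
Line 1: ['morning', 'old'] (min_width=11, slack=1)
Line 2: ['cat', 'table'] (min_width=9, slack=3)
Line 3: ['machine'] (min_width=7, slack=5)
Line 4: ['dinosaur'] (min_width=8, slack=4)
Line 5: ['hospital'] (min_width=8, slack=4)
Line 6: ['take', 'corn'] (min_width=9, slack=3)
Line 7: ['python', 'tower'] (min_width=12, slack=0)
Line 8: ['year', 'why'] (min_width=8, slack=4)
Line 9: ['ocean', 'line'] (min_width=10, slack=2)
Line 10: ['so', 'desert'] (min_width=9, slack=3)
Line 11: ['six', 'owl'] (min_width=7, slack=5)
Line 12: ['childhood'] (min_width=9, slack=3)
Line 13: ['ant', 'salty'] (min_width=9, slack=3)
Line 14: ['deep', 'grass'] (min_width=10, slack=2)
Line 15: ['large'] (min_width=5, slack=7)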